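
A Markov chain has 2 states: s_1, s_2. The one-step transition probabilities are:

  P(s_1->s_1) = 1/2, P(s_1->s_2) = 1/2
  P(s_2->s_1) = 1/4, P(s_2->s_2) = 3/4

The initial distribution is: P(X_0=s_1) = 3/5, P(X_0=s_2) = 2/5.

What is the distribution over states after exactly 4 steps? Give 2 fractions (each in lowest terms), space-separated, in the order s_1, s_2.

Propagating the distribution step by step (d_{t+1} = d_t * P):
d_0 = (s_1=3/5, s_2=2/5)
  d_1[s_1] = 3/5*1/2 + 2/5*1/4 = 2/5
  d_1[s_2] = 3/5*1/2 + 2/5*3/4 = 3/5
d_1 = (s_1=2/5, s_2=3/5)
  d_2[s_1] = 2/5*1/2 + 3/5*1/4 = 7/20
  d_2[s_2] = 2/5*1/2 + 3/5*3/4 = 13/20
d_2 = (s_1=7/20, s_2=13/20)
  d_3[s_1] = 7/20*1/2 + 13/20*1/4 = 27/80
  d_3[s_2] = 7/20*1/2 + 13/20*3/4 = 53/80
d_3 = (s_1=27/80, s_2=53/80)
  d_4[s_1] = 27/80*1/2 + 53/80*1/4 = 107/320
  d_4[s_2] = 27/80*1/2 + 53/80*3/4 = 213/320
d_4 = (s_1=107/320, s_2=213/320)

Answer: 107/320 213/320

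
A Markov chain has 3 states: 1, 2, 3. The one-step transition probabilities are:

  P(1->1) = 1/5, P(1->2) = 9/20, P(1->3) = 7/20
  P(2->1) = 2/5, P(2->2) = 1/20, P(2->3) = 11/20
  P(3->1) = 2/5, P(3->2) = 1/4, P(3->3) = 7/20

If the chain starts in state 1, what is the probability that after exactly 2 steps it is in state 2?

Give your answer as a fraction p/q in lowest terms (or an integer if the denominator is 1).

Answer: 1/5

Derivation:
Computing P^2 by repeated multiplication:
P^1 =
  1: [1/5, 9/20, 7/20]
  2: [2/5, 1/20, 11/20]
  3: [2/5, 1/4, 7/20]
P^2 =
  1: [9/25, 1/5, 11/25]
  2: [8/25, 8/25, 9/25]
  3: [8/25, 7/25, 2/5]

(P^2)[1 -> 2] = 1/5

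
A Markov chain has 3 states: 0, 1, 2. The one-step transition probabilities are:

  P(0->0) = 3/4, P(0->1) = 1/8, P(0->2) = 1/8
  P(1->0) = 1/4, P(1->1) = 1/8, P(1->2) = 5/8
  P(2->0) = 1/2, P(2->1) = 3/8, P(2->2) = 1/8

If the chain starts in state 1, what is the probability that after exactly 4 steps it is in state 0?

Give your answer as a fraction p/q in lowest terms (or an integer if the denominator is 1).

Computing P^4 by repeated multiplication:
P^1 =
  0: [3/4, 1/8, 1/8]
  1: [1/4, 1/8, 5/8]
  2: [1/2, 3/8, 1/8]
P^2 =
  0: [21/32, 5/32, 3/16]
  1: [17/32, 9/32, 3/16]
  2: [17/32, 5/32, 5/16]
P^3 =
  0: [5/8, 11/64, 13/64]
  1: [9/16, 11/64, 17/64]
  2: [19/32, 13/64, 13/64]
P^4 =
  0: [157/256, 45/256, 27/128]
  1: [153/256, 49/256, 27/128]
  2: [153/256, 45/256, 29/128]

(P^4)[1 -> 0] = 153/256

Answer: 153/256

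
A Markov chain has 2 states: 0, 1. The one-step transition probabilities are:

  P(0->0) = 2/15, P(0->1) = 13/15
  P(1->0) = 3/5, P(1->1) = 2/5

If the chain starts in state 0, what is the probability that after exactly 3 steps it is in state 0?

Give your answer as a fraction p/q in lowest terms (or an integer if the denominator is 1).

Answer: 1178/3375

Derivation:
Computing P^3 by repeated multiplication:
P^1 =
  0: [2/15, 13/15]
  1: [3/5, 2/5]
P^2 =
  0: [121/225, 104/225]
  1: [8/25, 17/25]
P^3 =
  0: [1178/3375, 2197/3375]
  1: [169/375, 206/375]

(P^3)[0 -> 0] = 1178/3375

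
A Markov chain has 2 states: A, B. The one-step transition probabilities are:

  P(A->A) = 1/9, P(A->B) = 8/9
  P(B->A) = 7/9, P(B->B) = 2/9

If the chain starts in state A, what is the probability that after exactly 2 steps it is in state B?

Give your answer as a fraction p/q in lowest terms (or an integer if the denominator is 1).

Answer: 8/27

Derivation:
Computing P^2 by repeated multiplication:
P^1 =
  A: [1/9, 8/9]
  B: [7/9, 2/9]
P^2 =
  A: [19/27, 8/27]
  B: [7/27, 20/27]

(P^2)[A -> B] = 8/27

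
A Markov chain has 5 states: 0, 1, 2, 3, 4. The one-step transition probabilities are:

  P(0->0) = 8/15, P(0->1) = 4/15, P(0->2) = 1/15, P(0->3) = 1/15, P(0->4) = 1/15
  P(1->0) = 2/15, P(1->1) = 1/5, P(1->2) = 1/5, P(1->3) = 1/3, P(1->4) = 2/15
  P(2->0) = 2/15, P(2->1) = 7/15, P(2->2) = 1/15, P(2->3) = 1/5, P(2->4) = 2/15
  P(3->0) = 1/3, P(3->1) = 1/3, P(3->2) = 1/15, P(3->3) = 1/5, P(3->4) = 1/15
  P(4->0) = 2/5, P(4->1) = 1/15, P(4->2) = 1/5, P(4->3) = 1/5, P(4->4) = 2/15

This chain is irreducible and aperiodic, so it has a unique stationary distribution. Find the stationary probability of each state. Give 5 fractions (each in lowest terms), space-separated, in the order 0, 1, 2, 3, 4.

The stationary distribution satisfies pi = pi * P, i.e.:
  pi_0 = 8/15*pi_0 + 2/15*pi_1 + 2/15*pi_2 + 1/3*pi_3 + 2/5*pi_4
  pi_1 = 4/15*pi_0 + 1/5*pi_1 + 7/15*pi_2 + 1/3*pi_3 + 1/15*pi_4
  pi_2 = 1/15*pi_0 + 1/5*pi_1 + 1/15*pi_2 + 1/15*pi_3 + 1/5*pi_4
  pi_3 = 1/15*pi_0 + 1/3*pi_1 + 1/5*pi_2 + 1/5*pi_3 + 1/5*pi_4
  pi_4 = 1/15*pi_0 + 2/15*pi_1 + 2/15*pi_2 + 1/15*pi_3 + 2/15*pi_4
with normalization: pi_0 + pi_1 + pi_2 + pi_3 + pi_4 = 1.

Using the first 4 balance equations plus normalization, the linear system A*pi = b is:
  [-7/15, 2/15, 2/15, 1/3, 2/5] . pi = 0
  [4/15, -4/5, 7/15, 1/3, 1/15] . pi = 0
  [1/15, 1/5, -14/15, 1/15, 1/5] . pi = 0
  [1/15, 1/3, 1/5, -4/5, 1/5] . pi = 0
  [1, 1, 1, 1, 1] . pi = 1

Solving yields:
  pi_0 = 13797/41831
  pi_1 = 11088/41831
  pi_2 = 4817/41831
  pi_3 = 8005/41831
  pi_4 = 4124/41831

Verification (pi * P):
  13797/41831*8/15 + 11088/41831*2/15 + 4817/41831*2/15 + 8005/41831*1/3 + 4124/41831*2/5 = 13797/41831 = pi_0  (ok)
  13797/41831*4/15 + 11088/41831*1/5 + 4817/41831*7/15 + 8005/41831*1/3 + 4124/41831*1/15 = 11088/41831 = pi_1  (ok)
  13797/41831*1/15 + 11088/41831*1/5 + 4817/41831*1/15 + 8005/41831*1/15 + 4124/41831*1/5 = 4817/41831 = pi_2  (ok)
  13797/41831*1/15 + 11088/41831*1/3 + 4817/41831*1/5 + 8005/41831*1/5 + 4124/41831*1/5 = 8005/41831 = pi_3  (ok)
  13797/41831*1/15 + 11088/41831*2/15 + 4817/41831*2/15 + 8005/41831*1/15 + 4124/41831*2/15 = 4124/41831 = pi_4  (ok)

Answer: 13797/41831 11088/41831 4817/41831 8005/41831 4124/41831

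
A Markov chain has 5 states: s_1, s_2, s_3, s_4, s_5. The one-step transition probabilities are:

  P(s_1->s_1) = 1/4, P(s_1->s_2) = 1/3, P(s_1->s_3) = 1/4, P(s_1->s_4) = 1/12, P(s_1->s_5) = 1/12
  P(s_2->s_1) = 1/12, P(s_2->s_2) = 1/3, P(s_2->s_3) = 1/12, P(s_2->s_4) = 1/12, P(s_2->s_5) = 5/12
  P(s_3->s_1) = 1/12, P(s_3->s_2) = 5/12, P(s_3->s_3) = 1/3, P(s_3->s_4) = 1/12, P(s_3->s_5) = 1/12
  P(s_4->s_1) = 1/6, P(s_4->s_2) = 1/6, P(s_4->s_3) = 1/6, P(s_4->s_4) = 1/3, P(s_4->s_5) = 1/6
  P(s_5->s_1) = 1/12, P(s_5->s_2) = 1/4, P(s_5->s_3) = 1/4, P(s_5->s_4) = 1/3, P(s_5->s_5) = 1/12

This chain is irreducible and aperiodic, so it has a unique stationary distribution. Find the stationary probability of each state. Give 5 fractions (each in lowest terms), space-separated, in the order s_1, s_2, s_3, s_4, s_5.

Answer: 124/1053 320/1053 212/1053 187/1053 70/351

Derivation:
The stationary distribution satisfies pi = pi * P, i.e.:
  pi_s_1 = 1/4*pi_s_1 + 1/12*pi_s_2 + 1/12*pi_s_3 + 1/6*pi_s_4 + 1/12*pi_s_5
  pi_s_2 = 1/3*pi_s_1 + 1/3*pi_s_2 + 5/12*pi_s_3 + 1/6*pi_s_4 + 1/4*pi_s_5
  pi_s_3 = 1/4*pi_s_1 + 1/12*pi_s_2 + 1/3*pi_s_3 + 1/6*pi_s_4 + 1/4*pi_s_5
  pi_s_4 = 1/12*pi_s_1 + 1/12*pi_s_2 + 1/12*pi_s_3 + 1/3*pi_s_4 + 1/3*pi_s_5
  pi_s_5 = 1/12*pi_s_1 + 5/12*pi_s_2 + 1/12*pi_s_3 + 1/6*pi_s_4 + 1/12*pi_s_5
with normalization: pi_s_1 + pi_s_2 + pi_s_3 + pi_s_4 + pi_s_5 = 1.

Using the first 4 balance equations plus normalization, the linear system A*pi = b is:
  [-3/4, 1/12, 1/12, 1/6, 1/12] . pi = 0
  [1/3, -2/3, 5/12, 1/6, 1/4] . pi = 0
  [1/4, 1/12, -2/3, 1/6, 1/4] . pi = 0
  [1/12, 1/12, 1/12, -2/3, 1/3] . pi = 0
  [1, 1, 1, 1, 1] . pi = 1

Solving yields:
  pi_s_1 = 124/1053
  pi_s_2 = 320/1053
  pi_s_3 = 212/1053
  pi_s_4 = 187/1053
  pi_s_5 = 70/351

Verification (pi * P):
  124/1053*1/4 + 320/1053*1/12 + 212/1053*1/12 + 187/1053*1/6 + 70/351*1/12 = 124/1053 = pi_s_1  (ok)
  124/1053*1/3 + 320/1053*1/3 + 212/1053*5/12 + 187/1053*1/6 + 70/351*1/4 = 320/1053 = pi_s_2  (ok)
  124/1053*1/4 + 320/1053*1/12 + 212/1053*1/3 + 187/1053*1/6 + 70/351*1/4 = 212/1053 = pi_s_3  (ok)
  124/1053*1/12 + 320/1053*1/12 + 212/1053*1/12 + 187/1053*1/3 + 70/351*1/3 = 187/1053 = pi_s_4  (ok)
  124/1053*1/12 + 320/1053*5/12 + 212/1053*1/12 + 187/1053*1/6 + 70/351*1/12 = 70/351 = pi_s_5  (ok)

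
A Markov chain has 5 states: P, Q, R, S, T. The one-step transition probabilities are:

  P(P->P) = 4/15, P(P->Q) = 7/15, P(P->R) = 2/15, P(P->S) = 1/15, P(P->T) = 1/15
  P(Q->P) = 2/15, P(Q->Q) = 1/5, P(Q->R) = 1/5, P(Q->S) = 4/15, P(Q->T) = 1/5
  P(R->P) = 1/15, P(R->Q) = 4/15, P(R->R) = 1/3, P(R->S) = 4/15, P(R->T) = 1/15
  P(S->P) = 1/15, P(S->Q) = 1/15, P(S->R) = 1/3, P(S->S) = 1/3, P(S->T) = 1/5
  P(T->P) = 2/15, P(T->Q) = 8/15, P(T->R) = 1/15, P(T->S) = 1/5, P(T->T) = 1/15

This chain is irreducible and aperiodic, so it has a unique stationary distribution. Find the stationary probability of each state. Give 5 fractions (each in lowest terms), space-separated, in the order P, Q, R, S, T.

Answer: 213/1835 474/1835 88/367 461/1835 247/1835

Derivation:
The stationary distribution satisfies pi = pi * P, i.e.:
  pi_P = 4/15*pi_P + 2/15*pi_Q + 1/15*pi_R + 1/15*pi_S + 2/15*pi_T
  pi_Q = 7/15*pi_P + 1/5*pi_Q + 4/15*pi_R + 1/15*pi_S + 8/15*pi_T
  pi_R = 2/15*pi_P + 1/5*pi_Q + 1/3*pi_R + 1/3*pi_S + 1/15*pi_T
  pi_S = 1/15*pi_P + 4/15*pi_Q + 4/15*pi_R + 1/3*pi_S + 1/5*pi_T
  pi_T = 1/15*pi_P + 1/5*pi_Q + 1/15*pi_R + 1/5*pi_S + 1/15*pi_T
with normalization: pi_P + pi_Q + pi_R + pi_S + pi_T = 1.

Using the first 4 balance equations plus normalization, the linear system A*pi = b is:
  [-11/15, 2/15, 1/15, 1/15, 2/15] . pi = 0
  [7/15, -4/5, 4/15, 1/15, 8/15] . pi = 0
  [2/15, 1/5, -2/3, 1/3, 1/15] . pi = 0
  [1/15, 4/15, 4/15, -2/3, 1/5] . pi = 0
  [1, 1, 1, 1, 1] . pi = 1

Solving yields:
  pi_P = 213/1835
  pi_Q = 474/1835
  pi_R = 88/367
  pi_S = 461/1835
  pi_T = 247/1835

Verification (pi * P):
  213/1835*4/15 + 474/1835*2/15 + 88/367*1/15 + 461/1835*1/15 + 247/1835*2/15 = 213/1835 = pi_P  (ok)
  213/1835*7/15 + 474/1835*1/5 + 88/367*4/15 + 461/1835*1/15 + 247/1835*8/15 = 474/1835 = pi_Q  (ok)
  213/1835*2/15 + 474/1835*1/5 + 88/367*1/3 + 461/1835*1/3 + 247/1835*1/15 = 88/367 = pi_R  (ok)
  213/1835*1/15 + 474/1835*4/15 + 88/367*4/15 + 461/1835*1/3 + 247/1835*1/5 = 461/1835 = pi_S  (ok)
  213/1835*1/15 + 474/1835*1/5 + 88/367*1/15 + 461/1835*1/5 + 247/1835*1/15 = 247/1835 = pi_T  (ok)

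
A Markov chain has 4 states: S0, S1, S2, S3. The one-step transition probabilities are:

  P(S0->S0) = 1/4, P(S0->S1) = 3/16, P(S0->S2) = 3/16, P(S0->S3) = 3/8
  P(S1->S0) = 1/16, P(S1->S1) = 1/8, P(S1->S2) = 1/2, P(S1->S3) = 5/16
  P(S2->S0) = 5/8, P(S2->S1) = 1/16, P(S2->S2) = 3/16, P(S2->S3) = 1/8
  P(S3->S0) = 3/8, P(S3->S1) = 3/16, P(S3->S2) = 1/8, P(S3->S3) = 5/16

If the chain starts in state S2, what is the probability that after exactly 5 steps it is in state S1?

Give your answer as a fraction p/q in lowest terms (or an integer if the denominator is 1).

Computing P^5 by repeated multiplication:
P^1 =
  S0: [1/4, 3/16, 3/16, 3/8]
  S1: [1/16, 1/8, 1/2, 5/16]
  S2: [5/8, 1/16, 3/16, 1/8]
  S3: [3/8, 3/16, 1/8, 5/16]
P^2 =
  S0: [85/256, 39/256, 57/256, 75/256]
  S1: [29/64, 15/128, 53/256, 57/256]
  S2: [83/256, 41/256, 51/256, 81/256]
  S3: [77/256, 41/256, 29/128, 5/16]
P^3 =
  S0: [1399/4096, 615/4096, 111/512, 597/2048]
  S1: [683/2048, 79/512, 861/4096, 1237/4096]
  S2: [1369/4096, 625/4096, 223/1024, 605/2048]
  S3: [1409/4096, 611/4096, 893/4096, 1183/4096]
P^4 =
  S0: [22255/65536, 9897/65536, 14169/65536, 19215/65536]
  S1: [1383/4096, 4967/32768, 14211/65536, 19263/65536]
  S2: [22281/65536, 9879/65536, 14203/65536, 19173/65536]
  S3: [22275/65536, 9891/65536, 885/4096, 9605/32768]
P^5 =
  S0: [355897/1048576, 158373/1048576, 113439/524288, 76857/262144]
  S1: [178067/524288, 39563/262144, 227015/1048576, 307175/1048576]
  S2: [356071/1048576, 158323/1048576, 113415/524288, 38419/131072]
  S3: [355851/1048576, 158397/1048576, 226853/1048576, 307475/1048576]

(P^5)[S2 -> S1] = 158323/1048576

Answer: 158323/1048576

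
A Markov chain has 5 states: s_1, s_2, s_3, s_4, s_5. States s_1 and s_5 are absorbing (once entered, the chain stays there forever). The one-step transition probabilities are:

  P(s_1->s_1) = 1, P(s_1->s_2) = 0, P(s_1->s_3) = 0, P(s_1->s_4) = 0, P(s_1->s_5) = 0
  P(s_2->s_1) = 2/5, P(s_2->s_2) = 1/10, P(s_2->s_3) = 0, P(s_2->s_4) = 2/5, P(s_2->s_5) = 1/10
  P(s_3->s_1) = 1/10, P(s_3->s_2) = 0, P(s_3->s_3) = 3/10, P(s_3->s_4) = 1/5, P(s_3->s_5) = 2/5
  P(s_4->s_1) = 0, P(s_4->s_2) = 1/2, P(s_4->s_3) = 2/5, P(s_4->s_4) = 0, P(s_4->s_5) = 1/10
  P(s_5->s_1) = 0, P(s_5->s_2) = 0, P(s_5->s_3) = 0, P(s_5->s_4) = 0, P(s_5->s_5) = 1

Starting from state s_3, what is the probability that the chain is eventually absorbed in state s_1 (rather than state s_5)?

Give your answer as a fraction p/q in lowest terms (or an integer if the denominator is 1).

Let a_i = P(absorbed in s_1 | start in state i).
Boundary conditions: a_s_1 = 1, a_s_5 = 0.
For each transient state i, a_i = sum_j P(i->j) * a_j:
  a_s_2 = 2/5*a_s_1 + 1/10*a_s_2 + 0*a_s_3 + 2/5*a_s_4 + 1/10*a_s_5
  a_s_3 = 1/10*a_s_1 + 0*a_s_2 + 3/10*a_s_3 + 1/5*a_s_4 + 2/5*a_s_5
  a_s_4 = 0*a_s_1 + 1/2*a_s_2 + 2/5*a_s_3 + 0*a_s_4 + 1/10*a_s_5

Substituting a_s_1 = 1 and a_s_5 = 0, rearrange to (I - Q) a = r where r[i] = P(i -> s_1):
  [9/10, 0, -2/5] . (a_s_2, a_s_3, a_s_4) = 2/5
  [0, 7/10, -1/5] . (a_s_2, a_s_3, a_s_4) = 1/10
  [-1/2, -2/5, 1] . (a_s_2, a_s_3, a_s_4) = 0

Solving yields:
  a_s_2 = 12/19
  a_s_3 = 5/19
  a_s_4 = 8/19

Starting state is s_3, so the absorption probability is a_s_3 = 5/19.

Answer: 5/19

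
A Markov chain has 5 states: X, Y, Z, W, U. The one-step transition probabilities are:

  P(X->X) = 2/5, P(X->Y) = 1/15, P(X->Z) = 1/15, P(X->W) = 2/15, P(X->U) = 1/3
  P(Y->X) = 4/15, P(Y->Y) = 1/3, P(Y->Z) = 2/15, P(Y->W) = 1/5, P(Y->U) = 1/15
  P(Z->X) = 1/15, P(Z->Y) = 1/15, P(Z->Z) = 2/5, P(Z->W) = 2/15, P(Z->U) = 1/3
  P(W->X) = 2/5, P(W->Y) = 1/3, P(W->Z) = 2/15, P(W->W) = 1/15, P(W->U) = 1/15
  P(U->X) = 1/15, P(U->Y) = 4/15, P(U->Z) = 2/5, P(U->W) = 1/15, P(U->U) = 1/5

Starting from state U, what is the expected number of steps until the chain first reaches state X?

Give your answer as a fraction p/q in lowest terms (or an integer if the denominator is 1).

Answer: 44640/6763

Derivation:
Let h_i = expected steps to first reach X from state i.
Boundary: h_X = 0.
First-step equations for the other states:
  h_Y = 1 + 4/15*h_X + 1/3*h_Y + 2/15*h_Z + 1/5*h_W + 1/15*h_U
  h_Z = 1 + 1/15*h_X + 1/15*h_Y + 2/5*h_Z + 2/15*h_W + 1/3*h_U
  h_W = 1 + 2/5*h_X + 1/3*h_Y + 2/15*h_Z + 1/15*h_W + 1/15*h_U
  h_U = 1 + 1/15*h_X + 4/15*h_Y + 2/5*h_Z + 1/15*h_W + 1/5*h_U

Substituting h_X = 0 and rearranging gives the linear system (I - Q) h = 1:
  [2/3, -2/15, -1/5, -1/15] . (h_Y, h_Z, h_W, h_U) = 1
  [-1/15, 3/5, -2/15, -1/3] . (h_Y, h_Z, h_W, h_U) = 1
  [-1/3, -2/15, 14/15, -1/15] . (h_Y, h_Z, h_W, h_U) = 1
  [-4/15, -2/5, -1/15, 4/5] . (h_Y, h_Z, h_W, h_U) = 1

Solving yields:
  h_Y = 32385/6763
  h_Z = 46020/6763
  h_W = 28575/6763
  h_U = 44640/6763

Starting state is U, so the expected hitting time is h_U = 44640/6763.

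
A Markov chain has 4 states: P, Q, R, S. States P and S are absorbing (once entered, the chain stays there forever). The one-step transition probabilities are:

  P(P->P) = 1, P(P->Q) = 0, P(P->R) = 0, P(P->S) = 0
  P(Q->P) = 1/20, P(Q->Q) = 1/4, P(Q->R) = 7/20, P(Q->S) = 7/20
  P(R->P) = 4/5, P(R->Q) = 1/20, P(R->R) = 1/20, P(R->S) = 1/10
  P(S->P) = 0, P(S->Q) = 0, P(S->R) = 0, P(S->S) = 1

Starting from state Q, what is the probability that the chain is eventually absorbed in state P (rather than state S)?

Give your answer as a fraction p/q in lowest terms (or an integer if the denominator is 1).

Let a_i = P(absorbed in P | start in state i).
Boundary conditions: a_P = 1, a_S = 0.
For each transient state i, a_i = sum_j P(i->j) * a_j:
  a_Q = 1/20*a_P + 1/4*a_Q + 7/20*a_R + 7/20*a_S
  a_R = 4/5*a_P + 1/20*a_Q + 1/20*a_R + 1/10*a_S

Substituting a_P = 1 and a_S = 0, rearrange to (I - Q) a = r where r[i] = P(i -> P):
  [3/4, -7/20] . (a_Q, a_R) = 1/20
  [-1/20, 19/20] . (a_Q, a_R) = 4/5

Solving yields:
  a_Q = 131/278
  a_R = 241/278

Starting state is Q, so the absorption probability is a_Q = 131/278.

Answer: 131/278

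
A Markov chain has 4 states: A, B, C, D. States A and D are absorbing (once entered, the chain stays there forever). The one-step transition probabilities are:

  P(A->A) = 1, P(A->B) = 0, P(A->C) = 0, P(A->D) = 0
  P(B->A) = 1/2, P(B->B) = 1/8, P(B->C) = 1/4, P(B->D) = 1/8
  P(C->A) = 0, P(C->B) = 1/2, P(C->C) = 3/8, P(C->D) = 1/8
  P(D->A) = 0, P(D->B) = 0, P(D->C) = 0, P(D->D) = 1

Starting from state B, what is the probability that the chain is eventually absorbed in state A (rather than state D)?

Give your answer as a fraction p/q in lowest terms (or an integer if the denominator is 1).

Answer: 20/27

Derivation:
Let a_i = P(absorbed in A | start in state i).
Boundary conditions: a_A = 1, a_D = 0.
For each transient state i, a_i = sum_j P(i->j) * a_j:
  a_B = 1/2*a_A + 1/8*a_B + 1/4*a_C + 1/8*a_D
  a_C = 0*a_A + 1/2*a_B + 3/8*a_C + 1/8*a_D

Substituting a_A = 1 and a_D = 0, rearrange to (I - Q) a = r where r[i] = P(i -> A):
  [7/8, -1/4] . (a_B, a_C) = 1/2
  [-1/2, 5/8] . (a_B, a_C) = 0

Solving yields:
  a_B = 20/27
  a_C = 16/27

Starting state is B, so the absorption probability is a_B = 20/27.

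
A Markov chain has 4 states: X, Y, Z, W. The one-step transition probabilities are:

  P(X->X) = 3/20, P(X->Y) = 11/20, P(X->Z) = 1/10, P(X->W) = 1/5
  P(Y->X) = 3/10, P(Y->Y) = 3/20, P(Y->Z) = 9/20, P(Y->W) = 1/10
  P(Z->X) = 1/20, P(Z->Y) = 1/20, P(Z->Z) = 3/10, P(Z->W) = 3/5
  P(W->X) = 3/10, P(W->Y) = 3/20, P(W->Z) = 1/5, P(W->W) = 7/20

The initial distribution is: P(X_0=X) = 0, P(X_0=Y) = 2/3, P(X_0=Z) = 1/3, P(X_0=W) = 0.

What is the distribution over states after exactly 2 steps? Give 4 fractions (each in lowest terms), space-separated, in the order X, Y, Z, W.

Answer: 67/400 59/300 99/400 233/600

Derivation:
Propagating the distribution step by step (d_{t+1} = d_t * P):
d_0 = (X=0, Y=2/3, Z=1/3, W=0)
  d_1[X] = 0*3/20 + 2/3*3/10 + 1/3*1/20 + 0*3/10 = 13/60
  d_1[Y] = 0*11/20 + 2/3*3/20 + 1/3*1/20 + 0*3/20 = 7/60
  d_1[Z] = 0*1/10 + 2/3*9/20 + 1/3*3/10 + 0*1/5 = 2/5
  d_1[W] = 0*1/5 + 2/3*1/10 + 1/3*3/5 + 0*7/20 = 4/15
d_1 = (X=13/60, Y=7/60, Z=2/5, W=4/15)
  d_2[X] = 13/60*3/20 + 7/60*3/10 + 2/5*1/20 + 4/15*3/10 = 67/400
  d_2[Y] = 13/60*11/20 + 7/60*3/20 + 2/5*1/20 + 4/15*3/20 = 59/300
  d_2[Z] = 13/60*1/10 + 7/60*9/20 + 2/5*3/10 + 4/15*1/5 = 99/400
  d_2[W] = 13/60*1/5 + 7/60*1/10 + 2/5*3/5 + 4/15*7/20 = 233/600
d_2 = (X=67/400, Y=59/300, Z=99/400, W=233/600)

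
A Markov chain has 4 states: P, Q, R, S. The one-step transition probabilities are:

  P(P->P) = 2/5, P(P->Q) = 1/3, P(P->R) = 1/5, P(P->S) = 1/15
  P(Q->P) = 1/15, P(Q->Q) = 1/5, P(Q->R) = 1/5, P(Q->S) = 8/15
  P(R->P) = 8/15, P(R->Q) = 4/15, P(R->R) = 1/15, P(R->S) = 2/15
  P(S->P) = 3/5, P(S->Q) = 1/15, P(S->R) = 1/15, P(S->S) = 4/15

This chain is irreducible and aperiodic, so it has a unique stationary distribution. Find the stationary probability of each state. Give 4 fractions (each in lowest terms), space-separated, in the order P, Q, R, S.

Answer: 771/1982 229/991 148/991 457/1982

Derivation:
The stationary distribution satisfies pi = pi * P, i.e.:
  pi_P = 2/5*pi_P + 1/15*pi_Q + 8/15*pi_R + 3/5*pi_S
  pi_Q = 1/3*pi_P + 1/5*pi_Q + 4/15*pi_R + 1/15*pi_S
  pi_R = 1/5*pi_P + 1/5*pi_Q + 1/15*pi_R + 1/15*pi_S
  pi_S = 1/15*pi_P + 8/15*pi_Q + 2/15*pi_R + 4/15*pi_S
with normalization: pi_P + pi_Q + pi_R + pi_S = 1.

Using the first 3 balance equations plus normalization, the linear system A*pi = b is:
  [-3/5, 1/15, 8/15, 3/5] . pi = 0
  [1/3, -4/5, 4/15, 1/15] . pi = 0
  [1/5, 1/5, -14/15, 1/15] . pi = 0
  [1, 1, 1, 1] . pi = 1

Solving yields:
  pi_P = 771/1982
  pi_Q = 229/991
  pi_R = 148/991
  pi_S = 457/1982

Verification (pi * P):
  771/1982*2/5 + 229/991*1/15 + 148/991*8/15 + 457/1982*3/5 = 771/1982 = pi_P  (ok)
  771/1982*1/3 + 229/991*1/5 + 148/991*4/15 + 457/1982*1/15 = 229/991 = pi_Q  (ok)
  771/1982*1/5 + 229/991*1/5 + 148/991*1/15 + 457/1982*1/15 = 148/991 = pi_R  (ok)
  771/1982*1/15 + 229/991*8/15 + 148/991*2/15 + 457/1982*4/15 = 457/1982 = pi_S  (ok)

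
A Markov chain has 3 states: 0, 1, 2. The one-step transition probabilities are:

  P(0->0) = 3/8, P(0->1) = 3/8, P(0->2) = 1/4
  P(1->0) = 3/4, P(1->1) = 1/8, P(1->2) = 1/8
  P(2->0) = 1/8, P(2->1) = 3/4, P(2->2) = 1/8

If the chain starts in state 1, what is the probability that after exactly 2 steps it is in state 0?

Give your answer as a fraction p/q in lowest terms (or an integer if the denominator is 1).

Answer: 25/64

Derivation:
Computing P^2 by repeated multiplication:
P^1 =
  0: [3/8, 3/8, 1/4]
  1: [3/4, 1/8, 1/8]
  2: [1/8, 3/4, 1/8]
P^2 =
  0: [29/64, 3/8, 11/64]
  1: [25/64, 25/64, 7/32]
  2: [5/8, 15/64, 9/64]

(P^2)[1 -> 0] = 25/64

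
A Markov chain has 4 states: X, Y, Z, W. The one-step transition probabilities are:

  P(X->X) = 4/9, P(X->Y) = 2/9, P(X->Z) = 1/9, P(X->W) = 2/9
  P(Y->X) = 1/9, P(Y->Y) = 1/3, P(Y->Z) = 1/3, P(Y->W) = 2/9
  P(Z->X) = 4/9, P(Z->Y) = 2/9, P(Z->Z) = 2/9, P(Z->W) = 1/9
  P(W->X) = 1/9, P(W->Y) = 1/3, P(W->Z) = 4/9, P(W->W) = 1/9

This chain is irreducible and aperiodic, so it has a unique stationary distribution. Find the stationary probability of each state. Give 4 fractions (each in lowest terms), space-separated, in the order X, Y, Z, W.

Answer: 197/666 181/666 86/333 58/333

Derivation:
The stationary distribution satisfies pi = pi * P, i.e.:
  pi_X = 4/9*pi_X + 1/9*pi_Y + 4/9*pi_Z + 1/9*pi_W
  pi_Y = 2/9*pi_X + 1/3*pi_Y + 2/9*pi_Z + 1/3*pi_W
  pi_Z = 1/9*pi_X + 1/3*pi_Y + 2/9*pi_Z + 4/9*pi_W
  pi_W = 2/9*pi_X + 2/9*pi_Y + 1/9*pi_Z + 1/9*pi_W
with normalization: pi_X + pi_Y + pi_Z + pi_W = 1.

Using the first 3 balance equations plus normalization, the linear system A*pi = b is:
  [-5/9, 1/9, 4/9, 1/9] . pi = 0
  [2/9, -2/3, 2/9, 1/3] . pi = 0
  [1/9, 1/3, -7/9, 4/9] . pi = 0
  [1, 1, 1, 1] . pi = 1

Solving yields:
  pi_X = 197/666
  pi_Y = 181/666
  pi_Z = 86/333
  pi_W = 58/333

Verification (pi * P):
  197/666*4/9 + 181/666*1/9 + 86/333*4/9 + 58/333*1/9 = 197/666 = pi_X  (ok)
  197/666*2/9 + 181/666*1/3 + 86/333*2/9 + 58/333*1/3 = 181/666 = pi_Y  (ok)
  197/666*1/9 + 181/666*1/3 + 86/333*2/9 + 58/333*4/9 = 86/333 = pi_Z  (ok)
  197/666*2/9 + 181/666*2/9 + 86/333*1/9 + 58/333*1/9 = 58/333 = pi_W  (ok)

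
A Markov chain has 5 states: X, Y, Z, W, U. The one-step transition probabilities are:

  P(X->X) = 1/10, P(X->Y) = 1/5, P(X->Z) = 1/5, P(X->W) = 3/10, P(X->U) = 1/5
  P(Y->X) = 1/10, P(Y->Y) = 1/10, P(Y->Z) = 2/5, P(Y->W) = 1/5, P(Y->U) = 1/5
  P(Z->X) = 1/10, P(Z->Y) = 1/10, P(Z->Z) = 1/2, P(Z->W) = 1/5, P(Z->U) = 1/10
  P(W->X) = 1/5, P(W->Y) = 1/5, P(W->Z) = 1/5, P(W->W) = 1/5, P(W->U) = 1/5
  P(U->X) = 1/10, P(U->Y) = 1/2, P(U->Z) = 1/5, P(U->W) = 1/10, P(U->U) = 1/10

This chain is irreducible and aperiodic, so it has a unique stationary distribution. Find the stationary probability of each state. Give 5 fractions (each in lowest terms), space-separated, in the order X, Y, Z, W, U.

The stationary distribution satisfies pi = pi * P, i.e.:
  pi_X = 1/10*pi_X + 1/10*pi_Y + 1/10*pi_Z + 1/5*pi_W + 1/10*pi_U
  pi_Y = 1/5*pi_X + 1/10*pi_Y + 1/10*pi_Z + 1/5*pi_W + 1/2*pi_U
  pi_Z = 1/5*pi_X + 2/5*pi_Y + 1/2*pi_Z + 1/5*pi_W + 1/5*pi_U
  pi_W = 3/10*pi_X + 1/5*pi_Y + 1/5*pi_Z + 1/5*pi_W + 1/10*pi_U
  pi_U = 1/5*pi_X + 1/5*pi_Y + 1/10*pi_Z + 1/5*pi_W + 1/10*pi_U
with normalization: pi_X + pi_Y + pi_Z + pi_W + pi_U = 1.

Using the first 4 balance equations plus normalization, the linear system A*pi = b is:
  [-9/10, 1/10, 1/10, 1/5, 1/10] . pi = 0
  [1/5, -9/10, 1/10, 1/5, 1/2] . pi = 0
  [1/5, 2/5, -1/2, 1/5, 1/5] . pi = 0
  [3/10, 1/5, 1/5, -4/5, 1/10] . pi = 0
  [1, 1, 1, 1, 1] . pi = 1

Solving yields:
  pi_X = 1152/9625
  pi_Y = 24/125
  pi_Z = 298/875
  pi_W = 379/1925
  pi_U = 132/875

Verification (pi * P):
  1152/9625*1/10 + 24/125*1/10 + 298/875*1/10 + 379/1925*1/5 + 132/875*1/10 = 1152/9625 = pi_X  (ok)
  1152/9625*1/5 + 24/125*1/10 + 298/875*1/10 + 379/1925*1/5 + 132/875*1/2 = 24/125 = pi_Y  (ok)
  1152/9625*1/5 + 24/125*2/5 + 298/875*1/2 + 379/1925*1/5 + 132/875*1/5 = 298/875 = pi_Z  (ok)
  1152/9625*3/10 + 24/125*1/5 + 298/875*1/5 + 379/1925*1/5 + 132/875*1/10 = 379/1925 = pi_W  (ok)
  1152/9625*1/5 + 24/125*1/5 + 298/875*1/10 + 379/1925*1/5 + 132/875*1/10 = 132/875 = pi_U  (ok)

Answer: 1152/9625 24/125 298/875 379/1925 132/875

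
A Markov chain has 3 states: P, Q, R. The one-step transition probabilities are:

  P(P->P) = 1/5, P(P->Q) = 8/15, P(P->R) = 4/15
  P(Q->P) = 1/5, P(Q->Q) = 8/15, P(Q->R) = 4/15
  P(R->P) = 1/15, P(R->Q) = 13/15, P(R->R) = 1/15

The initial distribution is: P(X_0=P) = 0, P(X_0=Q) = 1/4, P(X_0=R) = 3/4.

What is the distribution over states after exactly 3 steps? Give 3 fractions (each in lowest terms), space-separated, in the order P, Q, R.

Propagating the distribution step by step (d_{t+1} = d_t * P):
d_0 = (P=0, Q=1/4, R=3/4)
  d_1[P] = 0*1/5 + 1/4*1/5 + 3/4*1/15 = 1/10
  d_1[Q] = 0*8/15 + 1/4*8/15 + 3/4*13/15 = 47/60
  d_1[R] = 0*4/15 + 1/4*4/15 + 3/4*1/15 = 7/60
d_1 = (P=1/10, Q=47/60, R=7/60)
  d_2[P] = 1/10*1/5 + 47/60*1/5 + 7/60*1/15 = 83/450
  d_2[Q] = 1/10*8/15 + 47/60*8/15 + 7/60*13/15 = 103/180
  d_2[R] = 1/10*4/15 + 47/60*4/15 + 7/60*1/15 = 73/300
d_2 = (P=83/450, Q=103/180, R=73/300)
  d_3[P] = 83/450*1/5 + 103/180*1/5 + 73/300*1/15 = 377/2250
  d_3[Q] = 83/450*8/15 + 103/180*8/15 + 73/300*13/15 = 553/900
  d_3[R] = 83/450*4/15 + 103/180*4/15 + 73/300*1/15 = 109/500
d_3 = (P=377/2250, Q=553/900, R=109/500)

Answer: 377/2250 553/900 109/500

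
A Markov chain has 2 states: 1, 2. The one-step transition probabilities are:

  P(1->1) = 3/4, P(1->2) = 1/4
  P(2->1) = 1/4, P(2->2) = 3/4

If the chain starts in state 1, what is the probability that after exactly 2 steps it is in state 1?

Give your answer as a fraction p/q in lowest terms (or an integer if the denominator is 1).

Answer: 5/8

Derivation:
Computing P^2 by repeated multiplication:
P^1 =
  1: [3/4, 1/4]
  2: [1/4, 3/4]
P^2 =
  1: [5/8, 3/8]
  2: [3/8, 5/8]

(P^2)[1 -> 1] = 5/8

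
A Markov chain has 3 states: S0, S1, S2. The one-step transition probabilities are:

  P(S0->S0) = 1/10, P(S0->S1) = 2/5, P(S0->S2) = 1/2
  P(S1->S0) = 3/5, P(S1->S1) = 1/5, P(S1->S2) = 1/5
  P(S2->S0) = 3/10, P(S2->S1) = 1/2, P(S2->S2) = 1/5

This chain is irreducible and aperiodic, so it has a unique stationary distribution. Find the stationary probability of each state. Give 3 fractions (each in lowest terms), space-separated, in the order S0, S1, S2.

The stationary distribution satisfies pi = pi * P, i.e.:
  pi_S0 = 1/10*pi_S0 + 3/5*pi_S1 + 3/10*pi_S2
  pi_S1 = 2/5*pi_S0 + 1/5*pi_S1 + 1/2*pi_S2
  pi_S2 = 1/2*pi_S0 + 1/5*pi_S1 + 1/5*pi_S2
with normalization: pi_S0 + pi_S1 + pi_S2 = 1.

Using the first 2 balance equations plus normalization, the linear system A*pi = b is:
  [-9/10, 3/5, 3/10] . pi = 0
  [2/5, -4/5, 1/2] . pi = 0
  [1, 1, 1] . pi = 1

Solving yields:
  pi_S0 = 18/53
  pi_S1 = 19/53
  pi_S2 = 16/53

Verification (pi * P):
  18/53*1/10 + 19/53*3/5 + 16/53*3/10 = 18/53 = pi_S0  (ok)
  18/53*2/5 + 19/53*1/5 + 16/53*1/2 = 19/53 = pi_S1  (ok)
  18/53*1/2 + 19/53*1/5 + 16/53*1/5 = 16/53 = pi_S2  (ok)

Answer: 18/53 19/53 16/53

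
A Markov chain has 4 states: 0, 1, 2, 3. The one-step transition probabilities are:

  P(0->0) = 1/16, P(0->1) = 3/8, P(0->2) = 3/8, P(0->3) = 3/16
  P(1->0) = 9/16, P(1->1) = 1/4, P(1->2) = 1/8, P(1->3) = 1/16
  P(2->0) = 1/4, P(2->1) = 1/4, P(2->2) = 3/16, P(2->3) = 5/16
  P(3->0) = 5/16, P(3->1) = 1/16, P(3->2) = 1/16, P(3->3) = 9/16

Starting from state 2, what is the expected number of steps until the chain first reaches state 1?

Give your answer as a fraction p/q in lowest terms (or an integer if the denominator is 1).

Let h_i = expected steps to first reach 1 from state i.
Boundary: h_1 = 0.
First-step equations for the other states:
  h_0 = 1 + 1/16*h_0 + 3/8*h_1 + 3/8*h_2 + 3/16*h_3
  h_2 = 1 + 1/4*h_0 + 1/4*h_1 + 3/16*h_2 + 5/16*h_3
  h_3 = 1 + 5/16*h_0 + 1/16*h_1 + 1/16*h_2 + 9/16*h_3

Substituting h_1 = 0 and rearranging gives the linear system (I - Q) h = 1:
  [15/16, -3/8, -3/16] . (h_0, h_2, h_3) = 1
  [-1/4, 13/16, -5/16] . (h_0, h_2, h_3) = 1
  [-5/16, -1/16, 7/16] . (h_0, h_2, h_3) = 1

Solving yields:
  h_0 = 640/153
  h_2 = 736/153
  h_3 = 304/51

Starting state is 2, so the expected hitting time is h_2 = 736/153.

Answer: 736/153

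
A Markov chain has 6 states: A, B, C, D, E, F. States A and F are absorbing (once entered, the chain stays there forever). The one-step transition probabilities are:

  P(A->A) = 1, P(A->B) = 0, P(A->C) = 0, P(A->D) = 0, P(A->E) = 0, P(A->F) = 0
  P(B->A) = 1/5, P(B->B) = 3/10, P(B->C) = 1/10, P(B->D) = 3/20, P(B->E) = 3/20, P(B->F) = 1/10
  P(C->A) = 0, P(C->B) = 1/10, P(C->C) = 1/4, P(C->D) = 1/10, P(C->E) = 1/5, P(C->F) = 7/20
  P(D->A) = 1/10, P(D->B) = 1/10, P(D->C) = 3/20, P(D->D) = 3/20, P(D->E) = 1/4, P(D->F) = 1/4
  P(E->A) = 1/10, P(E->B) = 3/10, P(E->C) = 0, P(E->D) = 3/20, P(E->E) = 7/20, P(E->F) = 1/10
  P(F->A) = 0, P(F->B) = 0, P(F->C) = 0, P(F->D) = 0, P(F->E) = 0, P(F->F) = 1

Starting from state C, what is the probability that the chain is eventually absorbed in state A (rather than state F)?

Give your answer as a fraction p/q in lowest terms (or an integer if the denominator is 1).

Let a_i = P(absorbed in A | start in state i).
Boundary conditions: a_A = 1, a_F = 0.
For each transient state i, a_i = sum_j P(i->j) * a_j:
  a_B = 1/5*a_A + 3/10*a_B + 1/10*a_C + 3/20*a_D + 3/20*a_E + 1/10*a_F
  a_C = 0*a_A + 1/10*a_B + 1/4*a_C + 1/10*a_D + 1/5*a_E + 7/20*a_F
  a_D = 1/10*a_A + 1/10*a_B + 3/20*a_C + 3/20*a_D + 1/4*a_E + 1/4*a_F
  a_E = 1/10*a_A + 3/10*a_B + 0*a_C + 3/20*a_D + 7/20*a_E + 1/10*a_F

Substituting a_A = 1 and a_F = 0, rearrange to (I - Q) a = r where r[i] = P(i -> A):
  [7/10, -1/10, -3/20, -3/20] . (a_B, a_C, a_D, a_E) = 1/5
  [-1/10, 3/4, -1/10, -1/5] . (a_B, a_C, a_D, a_E) = 0
  [-1/10, -3/20, 17/20, -1/4] . (a_B, a_C, a_D, a_E) = 1/10
  [-3/10, 0, -3/20, 13/20] . (a_B, a_C, a_D, a_E) = 1/10

Solving yields:
  a_B = 1978/3997
  a_C = 947/3997
  a_D = 2831/7994
  a_E = 3709/7994

Starting state is C, so the absorption probability is a_C = 947/3997.

Answer: 947/3997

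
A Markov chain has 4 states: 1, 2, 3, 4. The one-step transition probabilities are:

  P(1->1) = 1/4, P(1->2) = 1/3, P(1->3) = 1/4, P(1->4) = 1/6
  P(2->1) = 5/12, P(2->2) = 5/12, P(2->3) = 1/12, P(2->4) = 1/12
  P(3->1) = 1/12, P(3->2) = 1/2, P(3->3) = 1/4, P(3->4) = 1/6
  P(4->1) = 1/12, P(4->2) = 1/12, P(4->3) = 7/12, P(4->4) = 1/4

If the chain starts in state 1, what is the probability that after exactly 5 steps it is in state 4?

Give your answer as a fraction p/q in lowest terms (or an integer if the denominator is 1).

Answer: 3079/20736

Derivation:
Computing P^5 by repeated multiplication:
P^1 =
  1: [1/4, 1/3, 1/4, 1/6]
  2: [5/12, 5/12, 1/12, 1/12]
  3: [1/12, 1/2, 1/4, 1/6]
  4: [1/12, 1/12, 7/12, 1/4]
P^2 =
  1: [17/72, 13/36, 1/4, 11/72]
  2: [7/24, 13/36, 5/24, 5/36]
  3: [19/72, 3/8, 2/9, 5/36]
  4: [1/8, 3/8, 23/72, 13/72]
P^3 =
  1: [35/144, 317/864, 13/54, 43/288]
  2: [109/432, 157/432, 17/72, 4/27]
  3: [109/432, 317/864, 101/432, 127/864]
  4: [11/48, 161/432, 107/432, 65/432]
P^4 =
  1: [319/1296, 1901/5184, 1237/5184, 385/2592]
  2: [71/288, 1897/5184, 619/2592, 257/1728]
  3: [107/432, 949/2592, 137/576, 769/5184]
  4: [637/2592, 53/144, 617/2592, 4/27]
P^5 =
  1: [3835/15552, 22801/62208, 7415/31104, 3079/20736]
  2: [479/1944, 5699/15552, 7421/31104, 4621/31104]
  3: [959/3888, 22793/62208, 103/432, 9239/62208]
  4: [3841/15552, 2851/7776, 617/2592, 769/5184]

(P^5)[1 -> 4] = 3079/20736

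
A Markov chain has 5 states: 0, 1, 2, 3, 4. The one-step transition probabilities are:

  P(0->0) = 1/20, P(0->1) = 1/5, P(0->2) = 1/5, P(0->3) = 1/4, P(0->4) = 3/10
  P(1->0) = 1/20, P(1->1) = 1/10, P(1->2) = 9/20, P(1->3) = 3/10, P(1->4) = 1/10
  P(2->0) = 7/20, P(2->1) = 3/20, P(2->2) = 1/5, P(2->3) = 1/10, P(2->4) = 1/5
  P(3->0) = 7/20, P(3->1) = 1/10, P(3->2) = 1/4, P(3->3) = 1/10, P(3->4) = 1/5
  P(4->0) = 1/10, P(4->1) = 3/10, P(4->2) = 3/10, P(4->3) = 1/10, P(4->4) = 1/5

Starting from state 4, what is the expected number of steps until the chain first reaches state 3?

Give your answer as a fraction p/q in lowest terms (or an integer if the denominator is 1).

Answer: 11509/1880

Derivation:
Let h_i = expected steps to first reach 3 from state i.
Boundary: h_3 = 0.
First-step equations for the other states:
  h_0 = 1 + 1/20*h_0 + 1/5*h_1 + 1/5*h_2 + 1/4*h_3 + 3/10*h_4
  h_1 = 1 + 1/20*h_0 + 1/10*h_1 + 9/20*h_2 + 3/10*h_3 + 1/10*h_4
  h_2 = 1 + 7/20*h_0 + 3/20*h_1 + 1/5*h_2 + 1/10*h_3 + 1/5*h_4
  h_4 = 1 + 1/10*h_0 + 3/10*h_1 + 3/10*h_2 + 1/10*h_3 + 1/5*h_4

Substituting h_3 = 0 and rearranging gives the linear system (I - Q) h = 1:
  [19/20, -1/5, -1/5, -3/10] . (h_0, h_1, h_2, h_4) = 1
  [-1/20, 9/10, -9/20, -1/10] . (h_0, h_1, h_2, h_4) = 1
  [-7/20, -3/20, 4/5, -1/5] . (h_0, h_1, h_2, h_4) = 1
  [-1/10, -3/10, -3/10, 4/5] . (h_0, h_1, h_2, h_4) = 1

Solving yields:
  h_0 = 1005/188
  h_1 = 4821/940
  h_2 = 1429/235
  h_4 = 11509/1880

Starting state is 4, so the expected hitting time is h_4 = 11509/1880.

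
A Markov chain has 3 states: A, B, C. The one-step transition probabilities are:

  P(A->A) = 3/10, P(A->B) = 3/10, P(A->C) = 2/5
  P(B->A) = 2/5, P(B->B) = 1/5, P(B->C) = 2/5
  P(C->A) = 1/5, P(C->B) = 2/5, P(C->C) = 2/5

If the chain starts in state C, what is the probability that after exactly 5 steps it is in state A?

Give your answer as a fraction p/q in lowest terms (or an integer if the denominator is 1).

Answer: 2909/10000

Derivation:
Computing P^5 by repeated multiplication:
P^1 =
  A: [3/10, 3/10, 2/5]
  B: [2/5, 1/5, 2/5]
  C: [1/5, 2/5, 2/5]
P^2 =
  A: [29/100, 31/100, 2/5]
  B: [7/25, 8/25, 2/5]
  C: [3/10, 3/10, 2/5]
P^3 =
  A: [291/1000, 309/1000, 2/5]
  B: [73/250, 77/250, 2/5]
  C: [29/100, 31/100, 2/5]
P^4 =
  A: [2909/10000, 3091/10000, 2/5]
  B: [727/2500, 773/2500, 2/5]
  C: [291/1000, 309/1000, 2/5]
P^5 =
  A: [29091/100000, 30909/100000, 2/5]
  B: [7273/25000, 7727/25000, 2/5]
  C: [2909/10000, 3091/10000, 2/5]

(P^5)[C -> A] = 2909/10000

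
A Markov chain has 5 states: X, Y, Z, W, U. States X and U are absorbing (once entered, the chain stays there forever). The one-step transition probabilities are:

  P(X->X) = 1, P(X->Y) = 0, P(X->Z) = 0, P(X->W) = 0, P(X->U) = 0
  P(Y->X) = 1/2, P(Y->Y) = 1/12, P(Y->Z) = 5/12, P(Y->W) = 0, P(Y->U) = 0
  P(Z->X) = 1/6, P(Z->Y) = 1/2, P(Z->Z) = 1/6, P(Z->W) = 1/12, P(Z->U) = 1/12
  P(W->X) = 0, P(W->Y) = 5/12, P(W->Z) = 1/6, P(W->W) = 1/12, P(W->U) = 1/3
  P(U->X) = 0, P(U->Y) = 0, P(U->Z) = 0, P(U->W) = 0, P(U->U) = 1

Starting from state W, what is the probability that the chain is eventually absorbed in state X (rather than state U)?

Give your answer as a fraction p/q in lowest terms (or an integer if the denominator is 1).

Let a_i = P(absorbed in X | start in state i).
Boundary conditions: a_X = 1, a_U = 0.
For each transient state i, a_i = sum_j P(i->j) * a_j:
  a_Y = 1/2*a_X + 1/12*a_Y + 5/12*a_Z + 0*a_W + 0*a_U
  a_Z = 1/6*a_X + 1/2*a_Y + 1/6*a_Z + 1/12*a_W + 1/12*a_U
  a_W = 0*a_X + 5/12*a_Y + 1/6*a_Z + 1/12*a_W + 1/3*a_U

Substituting a_X = 1 and a_U = 0, rearrange to (I - Q) a = r where r[i] = P(i -> X):
  [11/12, -5/12, 0] . (a_Y, a_Z, a_W) = 1/2
  [-1/2, 5/6, -1/12] . (a_Y, a_Z, a_W) = 1/6
  [-5/12, -1/6, 11/12] . (a_Y, a_Z, a_W) = 0

Solving yields:
  a_Y = 758/833
  a_Z = 668/833
  a_W = 466/833

Starting state is W, so the absorption probability is a_W = 466/833.

Answer: 466/833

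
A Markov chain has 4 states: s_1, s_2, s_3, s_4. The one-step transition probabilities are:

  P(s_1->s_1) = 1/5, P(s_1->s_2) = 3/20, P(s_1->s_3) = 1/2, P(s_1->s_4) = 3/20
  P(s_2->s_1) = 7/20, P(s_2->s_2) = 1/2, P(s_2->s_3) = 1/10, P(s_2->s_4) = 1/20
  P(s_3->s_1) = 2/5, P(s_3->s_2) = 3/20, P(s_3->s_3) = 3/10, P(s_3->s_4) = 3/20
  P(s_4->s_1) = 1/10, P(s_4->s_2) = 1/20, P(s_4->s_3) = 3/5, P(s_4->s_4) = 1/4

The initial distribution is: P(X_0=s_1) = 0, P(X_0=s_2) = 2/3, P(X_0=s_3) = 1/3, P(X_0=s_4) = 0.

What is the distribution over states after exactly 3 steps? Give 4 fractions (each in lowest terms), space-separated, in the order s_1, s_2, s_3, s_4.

Propagating the distribution step by step (d_{t+1} = d_t * P):
d_0 = (s_1=0, s_2=2/3, s_3=1/3, s_4=0)
  d_1[s_1] = 0*1/5 + 2/3*7/20 + 1/3*2/5 + 0*1/10 = 11/30
  d_1[s_2] = 0*3/20 + 2/3*1/2 + 1/3*3/20 + 0*1/20 = 23/60
  d_1[s_3] = 0*1/2 + 2/3*1/10 + 1/3*3/10 + 0*3/5 = 1/6
  d_1[s_4] = 0*3/20 + 2/3*1/20 + 1/3*3/20 + 0*1/4 = 1/12
d_1 = (s_1=11/30, s_2=23/60, s_3=1/6, s_4=1/12)
  d_2[s_1] = 11/30*1/5 + 23/60*7/20 + 1/6*2/5 + 1/12*1/10 = 113/400
  d_2[s_2] = 11/30*3/20 + 23/60*1/2 + 1/6*3/20 + 1/12*1/20 = 331/1200
  d_2[s_3] = 11/30*1/2 + 23/60*1/10 + 1/6*3/10 + 1/12*3/5 = 193/600
  d_2[s_4] = 11/30*3/20 + 23/60*1/20 + 1/6*3/20 + 1/12*1/4 = 3/25
d_2 = (s_1=113/400, s_2=331/1200, s_3=193/600, s_4=3/25)
  d_3[s_1] = 113/400*1/5 + 331/1200*7/20 + 193/600*2/5 + 3/25*1/10 = 7049/24000
  d_3[s_2] = 113/400*3/20 + 331/1200*1/2 + 193/600*3/20 + 3/25*1/20 = 5629/24000
  d_3[s_3] = 113/400*1/2 + 331/1200*1/10 + 193/600*3/10 + 3/25*3/5 = 253/750
  d_3[s_4] = 113/400*3/20 + 331/1200*1/20 + 193/600*3/20 + 3/25*1/4 = 1613/12000
d_3 = (s_1=7049/24000, s_2=5629/24000, s_3=253/750, s_4=1613/12000)

Answer: 7049/24000 5629/24000 253/750 1613/12000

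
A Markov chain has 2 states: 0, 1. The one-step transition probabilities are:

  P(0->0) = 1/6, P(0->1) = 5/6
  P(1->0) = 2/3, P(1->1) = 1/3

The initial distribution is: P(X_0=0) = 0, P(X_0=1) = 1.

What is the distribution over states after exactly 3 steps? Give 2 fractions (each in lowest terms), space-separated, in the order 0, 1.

Answer: 1/2 1/2

Derivation:
Propagating the distribution step by step (d_{t+1} = d_t * P):
d_0 = (0=0, 1=1)
  d_1[0] = 0*1/6 + 1*2/3 = 2/3
  d_1[1] = 0*5/6 + 1*1/3 = 1/3
d_1 = (0=2/3, 1=1/3)
  d_2[0] = 2/3*1/6 + 1/3*2/3 = 1/3
  d_2[1] = 2/3*5/6 + 1/3*1/3 = 2/3
d_2 = (0=1/3, 1=2/3)
  d_3[0] = 1/3*1/6 + 2/3*2/3 = 1/2
  d_3[1] = 1/3*5/6 + 2/3*1/3 = 1/2
d_3 = (0=1/2, 1=1/2)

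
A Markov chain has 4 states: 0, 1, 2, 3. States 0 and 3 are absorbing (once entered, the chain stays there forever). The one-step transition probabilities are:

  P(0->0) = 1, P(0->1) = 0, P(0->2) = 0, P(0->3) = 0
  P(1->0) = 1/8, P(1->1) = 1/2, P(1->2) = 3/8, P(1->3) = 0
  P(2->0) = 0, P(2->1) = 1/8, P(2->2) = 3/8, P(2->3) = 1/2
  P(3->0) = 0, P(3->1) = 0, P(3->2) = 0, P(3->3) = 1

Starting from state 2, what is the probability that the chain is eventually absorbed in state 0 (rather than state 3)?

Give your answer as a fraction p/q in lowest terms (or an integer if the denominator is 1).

Answer: 1/17

Derivation:
Let a_i = P(absorbed in 0 | start in state i).
Boundary conditions: a_0 = 1, a_3 = 0.
For each transient state i, a_i = sum_j P(i->j) * a_j:
  a_1 = 1/8*a_0 + 1/2*a_1 + 3/8*a_2 + 0*a_3
  a_2 = 0*a_0 + 1/8*a_1 + 3/8*a_2 + 1/2*a_3

Substituting a_0 = 1 and a_3 = 0, rearrange to (I - Q) a = r where r[i] = P(i -> 0):
  [1/2, -3/8] . (a_1, a_2) = 1/8
  [-1/8, 5/8] . (a_1, a_2) = 0

Solving yields:
  a_1 = 5/17
  a_2 = 1/17

Starting state is 2, so the absorption probability is a_2 = 1/17.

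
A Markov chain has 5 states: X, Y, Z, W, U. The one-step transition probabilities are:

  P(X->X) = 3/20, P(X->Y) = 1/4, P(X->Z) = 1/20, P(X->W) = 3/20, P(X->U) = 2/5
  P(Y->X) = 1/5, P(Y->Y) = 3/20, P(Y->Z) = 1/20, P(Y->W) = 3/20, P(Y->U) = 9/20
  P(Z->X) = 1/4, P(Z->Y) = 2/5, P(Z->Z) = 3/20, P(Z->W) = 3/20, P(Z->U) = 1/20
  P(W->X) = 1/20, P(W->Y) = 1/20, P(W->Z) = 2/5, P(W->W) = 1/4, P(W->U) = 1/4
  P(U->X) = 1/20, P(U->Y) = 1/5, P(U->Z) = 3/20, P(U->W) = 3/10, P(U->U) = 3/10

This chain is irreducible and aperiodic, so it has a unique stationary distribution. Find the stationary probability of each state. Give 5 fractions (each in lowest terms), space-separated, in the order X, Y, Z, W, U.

The stationary distribution satisfies pi = pi * P, i.e.:
  pi_X = 3/20*pi_X + 1/5*pi_Y + 1/4*pi_Z + 1/20*pi_W + 1/20*pi_U
  pi_Y = 1/4*pi_X + 3/20*pi_Y + 2/5*pi_Z + 1/20*pi_W + 1/5*pi_U
  pi_Z = 1/20*pi_X + 1/20*pi_Y + 3/20*pi_Z + 2/5*pi_W + 3/20*pi_U
  pi_W = 3/20*pi_X + 3/20*pi_Y + 3/20*pi_Z + 1/4*pi_W + 3/10*pi_U
  pi_U = 2/5*pi_X + 9/20*pi_Y + 1/20*pi_Z + 1/4*pi_W + 3/10*pi_U
with normalization: pi_X + pi_Y + pi_Z + pi_W + pi_U = 1.

Using the first 4 balance equations plus normalization, the linear system A*pi = b is:
  [-17/20, 1/5, 1/4, 1/20, 1/20] . pi = 0
  [1/4, -17/20, 2/5, 1/20, 1/5] . pi = 0
  [1/20, 1/20, -17/20, 2/5, 3/20] . pi = 0
  [3/20, 3/20, 3/20, -3/4, 3/10] . pi = 0
  [1, 1, 1, 1, 1] . pi = 1

Solving yields:
  pi_X = 7158/56509
  pi_Y = 11213/56509
  pi_Z = 9674/56509
  pi_W = 12139/56509
  pi_U = 16325/56509

Verification (pi * P):
  7158/56509*3/20 + 11213/56509*1/5 + 9674/56509*1/4 + 12139/56509*1/20 + 16325/56509*1/20 = 7158/56509 = pi_X  (ok)
  7158/56509*1/4 + 11213/56509*3/20 + 9674/56509*2/5 + 12139/56509*1/20 + 16325/56509*1/5 = 11213/56509 = pi_Y  (ok)
  7158/56509*1/20 + 11213/56509*1/20 + 9674/56509*3/20 + 12139/56509*2/5 + 16325/56509*3/20 = 9674/56509 = pi_Z  (ok)
  7158/56509*3/20 + 11213/56509*3/20 + 9674/56509*3/20 + 12139/56509*1/4 + 16325/56509*3/10 = 12139/56509 = pi_W  (ok)
  7158/56509*2/5 + 11213/56509*9/20 + 9674/56509*1/20 + 12139/56509*1/4 + 16325/56509*3/10 = 16325/56509 = pi_U  (ok)

Answer: 7158/56509 11213/56509 9674/56509 12139/56509 16325/56509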